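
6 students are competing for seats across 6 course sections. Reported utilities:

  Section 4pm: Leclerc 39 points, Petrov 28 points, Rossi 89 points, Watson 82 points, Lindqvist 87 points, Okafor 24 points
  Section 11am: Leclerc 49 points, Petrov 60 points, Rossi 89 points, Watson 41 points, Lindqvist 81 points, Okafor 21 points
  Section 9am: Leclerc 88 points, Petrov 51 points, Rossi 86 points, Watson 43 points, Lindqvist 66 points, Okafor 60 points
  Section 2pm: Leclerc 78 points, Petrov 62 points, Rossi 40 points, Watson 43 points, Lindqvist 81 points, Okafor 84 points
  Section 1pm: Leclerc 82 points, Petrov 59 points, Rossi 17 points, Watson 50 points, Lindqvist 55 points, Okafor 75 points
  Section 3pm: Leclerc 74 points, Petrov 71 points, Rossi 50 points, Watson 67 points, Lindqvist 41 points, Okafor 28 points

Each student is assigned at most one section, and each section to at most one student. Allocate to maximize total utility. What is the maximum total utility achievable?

This is a one-to-one assignment (maximum-weight bipartite matching).
Optimal: Leclerc→Section 9am (88 points), Petrov→Section 3pm (71 points), Rossi→Section 11am (89 points), Watson→Section 4pm (82 points), Lindqvist→Section 2pm (81 points), Okafor→Section 1pm (75 points) — total 88+71+89+82+81+75 = 486 points.
Swapping Rossi↔Lindqvist (Rossi→Section 2pm 40 points, Lindqvist→Section 11am 81 points) loses 49.

Maximum total: 486 points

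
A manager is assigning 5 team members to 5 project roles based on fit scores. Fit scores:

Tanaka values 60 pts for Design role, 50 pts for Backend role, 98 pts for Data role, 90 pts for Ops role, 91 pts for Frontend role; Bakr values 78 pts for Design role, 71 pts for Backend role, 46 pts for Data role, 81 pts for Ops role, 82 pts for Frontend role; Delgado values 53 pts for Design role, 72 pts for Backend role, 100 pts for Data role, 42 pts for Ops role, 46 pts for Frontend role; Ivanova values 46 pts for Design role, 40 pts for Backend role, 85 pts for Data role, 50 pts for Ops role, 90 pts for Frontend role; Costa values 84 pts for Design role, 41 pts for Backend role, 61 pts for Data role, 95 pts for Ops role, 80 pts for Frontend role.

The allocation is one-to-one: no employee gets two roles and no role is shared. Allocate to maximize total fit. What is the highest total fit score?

Max total: 435 pts

Treat this as an assignment problem: match each employee to one role.
Optimal: Tanaka→Ops role (90 pts), Bakr→Backend role (71 pts), Delgado→Data role (100 pts), Ivanova→Frontend role (90 pts), Costa→Design role (84 pts) — total 90+71+100+90+84 = 435 pts.
Max-entry greedy (repeatedly take the single best remaining cell) gives 404 pts, worse by 31.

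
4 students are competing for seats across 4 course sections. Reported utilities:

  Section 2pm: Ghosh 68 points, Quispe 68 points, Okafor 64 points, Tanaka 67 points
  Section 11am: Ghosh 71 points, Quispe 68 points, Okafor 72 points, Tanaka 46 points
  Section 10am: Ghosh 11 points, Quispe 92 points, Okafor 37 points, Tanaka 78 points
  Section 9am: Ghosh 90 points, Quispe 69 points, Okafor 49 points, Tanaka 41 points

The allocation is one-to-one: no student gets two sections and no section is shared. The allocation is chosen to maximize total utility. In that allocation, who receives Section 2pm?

Optimal: Ghosh→Section 9am (90 points), Quispe→Section 10am (92 points), Okafor→Section 11am (72 points), Tanaka→Section 2pm (67 points) — total 90+92+72+67 = 321 points.
Column-greedy (each section in turn goes to its best remaining student) gives 273 points, worse by 48.
Swapping Okafor↔Tanaka (Okafor→Section 2pm 64 points, Tanaka→Section 11am 46 points) loses 29.
Every other assignment is strictly worse.
Tanaka's own top section is Section 10am (78 points), but forcing Tanaka→Section 10am and reassigning the rest optimally gives only 308 points — worse by 13.

Tanaka receives Section 2pm.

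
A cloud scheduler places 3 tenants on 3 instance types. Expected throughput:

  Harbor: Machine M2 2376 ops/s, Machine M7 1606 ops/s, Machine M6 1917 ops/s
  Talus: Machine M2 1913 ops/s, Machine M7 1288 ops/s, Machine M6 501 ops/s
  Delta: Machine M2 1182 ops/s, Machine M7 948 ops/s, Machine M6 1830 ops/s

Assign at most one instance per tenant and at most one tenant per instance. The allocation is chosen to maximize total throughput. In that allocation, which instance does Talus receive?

Optimal: Harbor→Machine M2 (2376 ops/s), Talus→Machine M7 (1288 ops/s), Delta→Machine M6 (1830 ops/s) — total 2376+1288+1830 = 5494 ops/s.
Swapping Talus↔Harbor (Talus→Machine M2 1913 ops/s, Harbor→Machine M7 1606 ops/s) loses 145.
Checked against all permutations: 5494 ops/s is optimal.
Talus's own top instance is Machine M2 (1913 ops/s), but forcing Talus→Machine M2 and reassigning the rest optimally gives only 5349 ops/s — worse by 145.

Talus receives Machine M7.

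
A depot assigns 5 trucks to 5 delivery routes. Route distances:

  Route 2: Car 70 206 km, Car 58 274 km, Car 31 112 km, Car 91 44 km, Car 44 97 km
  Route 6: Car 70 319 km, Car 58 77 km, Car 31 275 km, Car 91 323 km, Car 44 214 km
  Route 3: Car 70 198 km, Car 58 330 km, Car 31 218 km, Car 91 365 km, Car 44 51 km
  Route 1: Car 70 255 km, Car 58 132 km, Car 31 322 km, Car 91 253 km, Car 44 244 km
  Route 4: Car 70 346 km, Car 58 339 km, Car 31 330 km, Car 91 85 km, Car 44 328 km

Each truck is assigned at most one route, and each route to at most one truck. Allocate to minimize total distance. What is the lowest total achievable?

Treat this as an assignment problem: match each truck to one route.
Optimal: Car 70→Route 1 (255 km), Car 58→Route 6 (77 km), Car 31→Route 2 (112 km), Car 91→Route 4 (85 km), Car 44→Route 3 (51 km) — total 255+77+112+85+51 = 580 km.
Column-greedy (each route in turn goes to its cheapest remaining truck) gives 757 km, worse by 177.
Checked against all permutations: 580 km is optimal.

Minimum total: 580 km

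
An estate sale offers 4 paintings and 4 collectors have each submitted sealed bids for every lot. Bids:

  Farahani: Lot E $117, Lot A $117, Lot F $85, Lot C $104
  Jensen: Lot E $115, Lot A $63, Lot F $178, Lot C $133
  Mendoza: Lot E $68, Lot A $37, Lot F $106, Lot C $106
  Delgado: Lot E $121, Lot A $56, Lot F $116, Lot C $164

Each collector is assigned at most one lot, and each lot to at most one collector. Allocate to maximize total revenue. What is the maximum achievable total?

Maximum total: $527

Optimal: Farahani→Lot A ($117), Jensen→Lot F ($178), Mendoza→Lot E ($68), Delgado→Lot C ($164) — total 117+178+68+164 = $527.
Row-greedy (each collector in turn takes its best remaining lot) gives $457, worse by 70.
Swapping Mendoza↔Farahani (Mendoza→Lot A $37, Farahani→Lot E $117) loses 31.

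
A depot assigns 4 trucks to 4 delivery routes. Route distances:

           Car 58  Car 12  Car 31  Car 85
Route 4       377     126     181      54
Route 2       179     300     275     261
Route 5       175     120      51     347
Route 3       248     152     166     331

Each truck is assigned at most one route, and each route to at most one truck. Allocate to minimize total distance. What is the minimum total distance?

Min total: 436 km

Optimal: Car 58→Route 2 (179 km), Car 12→Route 3 (152 km), Car 31→Route 5 (51 km), Car 85→Route 4 (54 km) — total 179+152+51+54 = 436 km.
Row-greedy (each truck in turn takes its cheapest remaining route) gives 728 km, worse by 292.
Swapping Car 12↔Car 85 (Car 12→Route 4 126 km, Car 85→Route 3 331 km) adds 251.
Checked against all permutations: 436 km is optimal.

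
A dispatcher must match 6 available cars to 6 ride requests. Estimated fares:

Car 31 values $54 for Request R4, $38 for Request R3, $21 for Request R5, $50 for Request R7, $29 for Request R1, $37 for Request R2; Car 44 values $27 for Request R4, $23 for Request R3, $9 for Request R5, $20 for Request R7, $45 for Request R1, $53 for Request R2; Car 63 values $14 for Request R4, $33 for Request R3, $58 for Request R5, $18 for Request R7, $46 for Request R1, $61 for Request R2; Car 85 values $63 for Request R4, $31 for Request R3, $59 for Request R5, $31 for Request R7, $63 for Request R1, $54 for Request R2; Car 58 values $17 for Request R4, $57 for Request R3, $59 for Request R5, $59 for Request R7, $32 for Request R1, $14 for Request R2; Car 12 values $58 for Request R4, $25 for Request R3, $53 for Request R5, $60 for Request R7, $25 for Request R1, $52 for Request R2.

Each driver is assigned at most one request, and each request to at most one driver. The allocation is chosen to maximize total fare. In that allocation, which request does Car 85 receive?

This is a one-to-one assignment (maximum-weight bipartite matching).
Optimal: Car 31→Request R4 ($54), Car 44→Request R2 ($53), Car 63→Request R5 ($58), Car 85→Request R1 ($63), Car 58→Request R3 ($57), Car 12→Request R7 ($60) — total 54+53+58+63+57+60 = $345.
Next-best assignment: Car 31→Request R7, Car 44→Request R2, Car 63→Request R5, Car 85→Request R1, Car 58→Request R3, Car 12→Request R4 = $339.
Car 85's own top request is Request R4 ($63), but forcing Car 85→Request R4 and reassigning the rest optimally gives only $329 — worse by 16.

Car 85 receives Request R1.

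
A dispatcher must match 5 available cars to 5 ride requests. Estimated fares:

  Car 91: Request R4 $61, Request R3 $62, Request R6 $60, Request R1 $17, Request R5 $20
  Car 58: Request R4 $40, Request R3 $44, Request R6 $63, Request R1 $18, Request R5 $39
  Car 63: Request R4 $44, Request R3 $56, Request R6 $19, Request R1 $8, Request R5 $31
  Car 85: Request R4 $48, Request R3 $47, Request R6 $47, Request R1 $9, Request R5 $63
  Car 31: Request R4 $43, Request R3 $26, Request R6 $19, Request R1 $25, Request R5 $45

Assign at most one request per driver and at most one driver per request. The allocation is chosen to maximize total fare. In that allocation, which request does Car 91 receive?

Treat this as an assignment problem: match each driver to one request.
Optimal: Car 91→Request R4 ($61), Car 58→Request R6 ($63), Car 63→Request R3 ($56), Car 85→Request R5 ($63), Car 31→Request R1 ($25) — total 61+63+56+63+25 = $268.
Max-entry greedy (repeatedly take the single best remaining cell) gives $257, worse by 11.
Swapping Car 85↔Car 31 (Car 85→Request R1 $9, Car 31→Request R5 $45) loses 34.
Every other assignment is strictly worse.
Car 91's own top request is Request R3 ($62), but forcing Car 91→Request R3 and reassigning the rest optimally gives only $257 — worse by 11.

Car 91 receives Request R4.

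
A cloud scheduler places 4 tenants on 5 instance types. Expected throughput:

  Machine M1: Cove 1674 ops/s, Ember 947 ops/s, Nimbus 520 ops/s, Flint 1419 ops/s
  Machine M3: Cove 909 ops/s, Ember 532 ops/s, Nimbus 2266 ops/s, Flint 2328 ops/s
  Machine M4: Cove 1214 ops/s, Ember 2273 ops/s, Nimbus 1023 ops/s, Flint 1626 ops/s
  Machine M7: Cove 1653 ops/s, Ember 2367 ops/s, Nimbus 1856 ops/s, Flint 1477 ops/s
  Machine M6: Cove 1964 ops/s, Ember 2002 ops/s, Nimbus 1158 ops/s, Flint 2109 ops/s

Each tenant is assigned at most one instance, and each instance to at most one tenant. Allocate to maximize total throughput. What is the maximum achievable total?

Maximum total: 8421 ops/s

Optimal: Cove→Machine M6 (1964 ops/s), Ember→Machine M4 (2273 ops/s), Nimbus→Machine M7 (1856 ops/s), Flint→Machine M3 (2328 ops/s) — total 1964+2273+1856+2328 = 8421 ops/s.
Column-greedy (each instance in turn goes to its best remaining tenant) gives 8131 ops/s, worse by 290.
Checked against all permutations: 8421 ops/s is optimal.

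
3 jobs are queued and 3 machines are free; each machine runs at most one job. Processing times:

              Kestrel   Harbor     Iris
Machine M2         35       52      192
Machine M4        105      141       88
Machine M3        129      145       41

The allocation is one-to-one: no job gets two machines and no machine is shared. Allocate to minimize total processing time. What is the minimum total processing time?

Treat this as an assignment problem: match each job to one machine.
Optimal: Kestrel→Machine M4 (105 min), Harbor→Machine M2 (52 min), Iris→Machine M3 (41 min) — total 105+52+41 = 198 min.
Row-greedy (each job in turn takes its cheapest remaining machine) gives 217 min, worse by 19.
Next-best assignment: Kestrel→Machine M2, Harbor→Machine M4, Iris→Machine M3 = 217 min.
No other one-to-one assignment undercuts 198 min.

Min total: 198 min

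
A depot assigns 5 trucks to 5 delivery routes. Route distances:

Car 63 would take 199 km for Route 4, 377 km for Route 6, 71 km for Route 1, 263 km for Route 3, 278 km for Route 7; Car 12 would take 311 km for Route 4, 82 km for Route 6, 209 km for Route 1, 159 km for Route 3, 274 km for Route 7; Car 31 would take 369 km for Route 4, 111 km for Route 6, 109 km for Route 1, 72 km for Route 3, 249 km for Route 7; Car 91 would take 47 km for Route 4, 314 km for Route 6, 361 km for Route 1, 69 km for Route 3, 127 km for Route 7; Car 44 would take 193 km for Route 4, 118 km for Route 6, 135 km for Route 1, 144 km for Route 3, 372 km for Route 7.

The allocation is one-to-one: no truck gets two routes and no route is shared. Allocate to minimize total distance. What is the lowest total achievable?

Optimal: Car 63→Route 1 (71 km), Car 12→Route 6 (82 km), Car 31→Route 3 (72 km), Car 91→Route 7 (127 km), Car 44→Route 4 (193 km) — total 71+82+72+127+193 = 545 km.
Min-entry greedy (repeatedly take the single cheapest remaining cell) gives 644 km, worse by 99.
Every other assignment is strictly worse.

Min total: 545 km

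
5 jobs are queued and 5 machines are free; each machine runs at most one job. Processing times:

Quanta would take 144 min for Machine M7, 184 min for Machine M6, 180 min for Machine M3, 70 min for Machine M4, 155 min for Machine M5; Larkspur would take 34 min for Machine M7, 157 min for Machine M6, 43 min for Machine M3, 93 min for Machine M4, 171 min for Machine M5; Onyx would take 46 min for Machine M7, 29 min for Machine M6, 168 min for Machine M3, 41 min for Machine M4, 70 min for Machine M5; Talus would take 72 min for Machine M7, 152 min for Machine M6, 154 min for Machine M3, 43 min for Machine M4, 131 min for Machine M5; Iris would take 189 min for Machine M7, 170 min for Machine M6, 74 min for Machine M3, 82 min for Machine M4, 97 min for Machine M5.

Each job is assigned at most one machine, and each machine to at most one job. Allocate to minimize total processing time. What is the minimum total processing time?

Min total: 311 min

This is a one-to-one assignment (minimum-cost bipartite matching).
Optimal: Quanta→Machine M4 (70 min), Larkspur→Machine M3 (43 min), Onyx→Machine M6 (29 min), Talus→Machine M7 (72 min), Iris→Machine M5 (97 min) — total 70+43+29+72+97 = 311 min.
Row-greedy (each job in turn takes its cheapest remaining machine) gives 338 min, worse by 27.
Checked against all permutations: 311 min is optimal.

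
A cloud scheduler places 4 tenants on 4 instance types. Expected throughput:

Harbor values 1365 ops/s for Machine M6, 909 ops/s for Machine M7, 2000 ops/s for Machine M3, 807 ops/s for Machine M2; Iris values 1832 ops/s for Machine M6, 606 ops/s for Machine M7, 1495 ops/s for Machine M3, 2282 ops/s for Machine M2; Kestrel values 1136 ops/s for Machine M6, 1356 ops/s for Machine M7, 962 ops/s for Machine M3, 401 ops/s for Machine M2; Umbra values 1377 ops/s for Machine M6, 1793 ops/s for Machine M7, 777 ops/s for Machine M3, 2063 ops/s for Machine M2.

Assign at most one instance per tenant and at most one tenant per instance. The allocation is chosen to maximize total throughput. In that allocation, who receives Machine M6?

Iris receives Machine M6.

This is the linear assignment problem.
Optimal: Harbor→Machine M3 (2000 ops/s), Iris→Machine M6 (1832 ops/s), Kestrel→Machine M7 (1356 ops/s), Umbra→Machine M2 (2063 ops/s) — total 2000+1832+1356+2063 = 7251 ops/s.
Max-entry greedy (repeatedly take the single best remaining cell) gives 7211 ops/s, worse by 40.
Next-best assignment: Harbor→Machine M3, Iris→Machine M2, Kestrel→Machine M6, Umbra→Machine M7 = 7211 ops/s.
Iris's own top instance is Machine M2 (2282 ops/s), but forcing Iris→Machine M2 and reassigning the rest optimally gives only 7211 ops/s — worse by 40.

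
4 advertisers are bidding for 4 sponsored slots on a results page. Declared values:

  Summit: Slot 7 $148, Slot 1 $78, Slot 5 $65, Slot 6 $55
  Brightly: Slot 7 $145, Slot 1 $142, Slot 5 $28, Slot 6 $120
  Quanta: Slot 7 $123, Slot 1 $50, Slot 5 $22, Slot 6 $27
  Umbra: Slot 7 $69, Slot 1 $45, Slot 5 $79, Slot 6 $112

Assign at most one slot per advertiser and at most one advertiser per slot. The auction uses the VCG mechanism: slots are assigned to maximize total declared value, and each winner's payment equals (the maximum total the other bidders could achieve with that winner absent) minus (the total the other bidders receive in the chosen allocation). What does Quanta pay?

Quanta pays $83.

Efficient allocation: Summit→Slot 5 ($65), Brightly→Slot 1 ($142), Quanta→Slot 7 ($123), Umbra→Slot 6 ($112); total welfare W = $442.
Quanta receives Slot 7 at value $123, so the others get W − 123 = $319.
Without Quanta: best allocation of the remaining 3 bidders over all 4 slots is Summit→Slot 7 ($148), Brightly→Slot 1 ($142), Umbra→Slot 6 ($112), total $402.
VCG payment = (others' best without Quanta) − (others' welfare with Quanta) = 402 − 319 = $83.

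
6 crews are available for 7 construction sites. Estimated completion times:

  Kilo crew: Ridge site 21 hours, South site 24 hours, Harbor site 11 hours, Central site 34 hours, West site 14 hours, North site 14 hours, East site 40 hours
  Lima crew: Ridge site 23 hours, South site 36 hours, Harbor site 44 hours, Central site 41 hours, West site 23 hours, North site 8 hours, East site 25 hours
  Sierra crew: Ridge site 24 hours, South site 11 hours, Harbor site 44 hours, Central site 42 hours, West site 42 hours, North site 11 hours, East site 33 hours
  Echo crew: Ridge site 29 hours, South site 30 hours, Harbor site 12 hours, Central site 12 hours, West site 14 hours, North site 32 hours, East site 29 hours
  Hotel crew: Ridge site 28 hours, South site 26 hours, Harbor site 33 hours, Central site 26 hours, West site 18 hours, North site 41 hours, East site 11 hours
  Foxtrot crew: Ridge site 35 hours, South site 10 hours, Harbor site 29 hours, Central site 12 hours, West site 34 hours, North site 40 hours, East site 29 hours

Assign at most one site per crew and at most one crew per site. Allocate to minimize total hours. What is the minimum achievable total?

Minimum total: 67 hours

Optimal: Kilo crew→Harbor site (11 hours), Lima crew→North site (8 hours), Sierra crew→South site (11 hours), Echo crew→West site (14 hours), Hotel crew→East site (11 hours), Foxtrot crew→Central site (12 hours) — total 11+8+11+14+11+12 = 67 hours.
Column-greedy (each site in turn goes to its cheapest remaining crew) gives 103 hours, worse by 36.
Swapping Sierra crew↔Lima crew (Sierra crew→North site 11 hours, Lima crew→South site 36 hours) adds 28.
No other one-to-one assignment undercuts 67 hours.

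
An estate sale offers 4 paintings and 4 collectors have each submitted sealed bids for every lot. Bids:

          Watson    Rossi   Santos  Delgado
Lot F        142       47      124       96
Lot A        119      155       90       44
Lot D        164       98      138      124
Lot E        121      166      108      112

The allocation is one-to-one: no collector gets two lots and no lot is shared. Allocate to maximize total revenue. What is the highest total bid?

Treat this as an assignment problem: match each collector to one lot.
Optimal: Watson→Lot D ($164), Rossi→Lot A ($155), Santos→Lot F ($124), Delgado→Lot E ($112) — total 164+155+124+112 = $555.
Swapping Watson↔Delgado (Watson→Lot E $121, Delgado→Lot D $124) loses 31.

Maximum total: $555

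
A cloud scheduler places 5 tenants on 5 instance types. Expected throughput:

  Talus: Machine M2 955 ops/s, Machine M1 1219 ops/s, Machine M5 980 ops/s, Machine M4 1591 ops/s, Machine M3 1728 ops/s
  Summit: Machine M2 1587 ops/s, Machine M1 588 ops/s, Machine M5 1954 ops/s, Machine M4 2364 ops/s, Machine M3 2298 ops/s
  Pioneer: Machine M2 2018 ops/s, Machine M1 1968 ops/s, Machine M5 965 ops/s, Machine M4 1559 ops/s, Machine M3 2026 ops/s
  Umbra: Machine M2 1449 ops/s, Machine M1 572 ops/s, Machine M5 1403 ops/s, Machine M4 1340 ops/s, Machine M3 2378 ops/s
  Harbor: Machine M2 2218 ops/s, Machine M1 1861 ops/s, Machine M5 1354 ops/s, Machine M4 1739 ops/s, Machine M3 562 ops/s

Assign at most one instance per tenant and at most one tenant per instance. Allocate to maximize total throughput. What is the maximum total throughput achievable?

Treat this as an assignment problem: match each tenant to one instance.
Optimal: Talus→Machine M4 (1591 ops/s), Summit→Machine M5 (1954 ops/s), Pioneer→Machine M1 (1968 ops/s), Umbra→Machine M3 (2378 ops/s), Harbor→Machine M2 (2218 ops/s) — total 1591+1954+1968+2378+2218 = 10109 ops/s.
Max-entry greedy (repeatedly take the single best remaining cell) gives 9908 ops/s, worse by 201.

Max total: 10109 ops/s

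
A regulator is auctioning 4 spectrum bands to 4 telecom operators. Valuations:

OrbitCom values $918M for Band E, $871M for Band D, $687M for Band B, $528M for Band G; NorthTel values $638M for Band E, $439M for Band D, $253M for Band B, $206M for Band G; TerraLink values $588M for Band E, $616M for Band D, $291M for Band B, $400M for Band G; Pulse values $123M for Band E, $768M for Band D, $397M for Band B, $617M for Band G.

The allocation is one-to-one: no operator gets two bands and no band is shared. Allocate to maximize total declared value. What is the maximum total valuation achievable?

This is the linear assignment problem.
Optimal: OrbitCom→Band B ($687M), NorthTel→Band E ($638M), TerraLink→Band D ($616M), Pulse→Band G ($617M) — total 687+638+616+617 = $2558M.
Column-greedy (each band in turn goes to its best remaining operator) gives $2183M, worse by 375.
Checked against all permutations: $2558M is optimal.

Max total: $2558M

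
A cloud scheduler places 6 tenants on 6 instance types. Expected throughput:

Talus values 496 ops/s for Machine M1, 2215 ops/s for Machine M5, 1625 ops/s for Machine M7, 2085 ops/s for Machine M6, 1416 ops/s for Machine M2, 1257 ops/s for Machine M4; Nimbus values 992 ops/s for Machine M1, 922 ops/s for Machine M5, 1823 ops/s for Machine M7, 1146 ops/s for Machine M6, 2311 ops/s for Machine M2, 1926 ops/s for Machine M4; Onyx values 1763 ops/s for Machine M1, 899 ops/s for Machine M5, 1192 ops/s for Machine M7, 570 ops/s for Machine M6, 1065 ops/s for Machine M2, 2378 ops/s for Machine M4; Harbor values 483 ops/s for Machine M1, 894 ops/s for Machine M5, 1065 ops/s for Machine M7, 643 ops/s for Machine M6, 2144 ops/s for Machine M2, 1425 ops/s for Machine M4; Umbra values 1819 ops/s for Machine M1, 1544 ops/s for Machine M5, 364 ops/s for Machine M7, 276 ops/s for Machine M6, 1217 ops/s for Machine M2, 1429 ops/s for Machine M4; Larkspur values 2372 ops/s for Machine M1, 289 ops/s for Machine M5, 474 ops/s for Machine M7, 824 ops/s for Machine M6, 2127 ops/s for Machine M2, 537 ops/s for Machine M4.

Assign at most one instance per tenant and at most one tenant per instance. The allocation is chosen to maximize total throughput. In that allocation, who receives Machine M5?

Umbra receives Machine M5.

Optimal: Talus→Machine M6 (2085 ops/s), Nimbus→Machine M7 (1823 ops/s), Onyx→Machine M4 (2378 ops/s), Harbor→Machine M2 (2144 ops/s), Umbra→Machine M5 (1544 ops/s), Larkspur→Machine M1 (2372 ops/s) — total 2085+1823+2378+2144+1544+2372 = 12346 ops/s.
Column-greedy (each instance in turn goes to its best remaining tenant) gives 10648 ops/s, worse by 1698.
Next-best assignment: Talus→Machine M6, Nimbus→Machine M2, Onyx→Machine M4, Harbor→Machine M7, Umbra→Machine M5, Larkspur→Machine M1 = 11755 ops/s.
No other one-to-one assignment exceeds 12346 ops/s.
Umbra's own top instance is Machine M1 (1819 ops/s), but forcing Umbra→Machine M1 and reassigning the rest optimally gives only 11203 ops/s — worse by 1143.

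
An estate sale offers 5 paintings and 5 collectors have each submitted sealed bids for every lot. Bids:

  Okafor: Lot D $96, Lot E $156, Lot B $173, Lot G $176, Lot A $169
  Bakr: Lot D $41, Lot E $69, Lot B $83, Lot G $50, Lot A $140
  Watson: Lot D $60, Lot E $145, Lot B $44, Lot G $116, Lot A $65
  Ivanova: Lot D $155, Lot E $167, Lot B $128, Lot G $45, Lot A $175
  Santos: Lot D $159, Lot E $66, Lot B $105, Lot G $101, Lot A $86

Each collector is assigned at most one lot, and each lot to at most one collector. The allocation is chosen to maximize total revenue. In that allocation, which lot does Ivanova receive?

This is a one-to-one assignment (maximum-weight bipartite matching).
Optimal: Okafor→Lot B ($173), Bakr→Lot A ($140), Watson→Lot G ($116), Ivanova→Lot E ($167), Santos→Lot D ($159) — total 173+140+116+167+159 = $755.
Next-best assignment: Okafor→Lot G, Bakr→Lot A, Watson→Lot E, Ivanova→Lot B, Santos→Lot D = $748.
Ivanova's own top lot is Lot A ($175), but forcing Ivanova→Lot A and reassigning the rest optimally gives only $738 — worse by 17.

Ivanova receives Lot E.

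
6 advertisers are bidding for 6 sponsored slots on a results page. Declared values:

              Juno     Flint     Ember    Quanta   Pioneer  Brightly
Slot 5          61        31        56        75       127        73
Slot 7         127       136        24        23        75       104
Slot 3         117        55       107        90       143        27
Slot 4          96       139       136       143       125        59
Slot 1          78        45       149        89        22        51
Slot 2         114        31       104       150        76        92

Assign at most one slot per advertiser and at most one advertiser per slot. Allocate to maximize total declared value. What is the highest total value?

Optimal: Juno→Slot 3 ($117), Flint→Slot 4 ($139), Ember→Slot 1 ($149), Quanta→Slot 2 ($150), Pioneer→Slot 5 ($127), Brightly→Slot 7 ($104) — total 117+139+149+150+127+104 = $786.
Max-entry greedy (repeatedly take the single best remaining cell) gives $781, worse by 5.
Next-best assignment: Juno→Slot 7, Flint→Slot 4, Ember→Slot 1, Quanta→Slot 2, Pioneer→Slot 3, Brightly→Slot 5 = $781.

Max total: $786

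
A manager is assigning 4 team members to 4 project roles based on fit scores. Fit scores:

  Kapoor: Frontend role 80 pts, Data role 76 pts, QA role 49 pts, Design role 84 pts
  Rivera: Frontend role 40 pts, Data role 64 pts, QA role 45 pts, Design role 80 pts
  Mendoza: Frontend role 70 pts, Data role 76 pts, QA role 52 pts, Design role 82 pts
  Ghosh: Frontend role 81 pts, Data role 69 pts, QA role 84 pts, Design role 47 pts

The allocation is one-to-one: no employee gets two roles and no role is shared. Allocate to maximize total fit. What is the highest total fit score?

Optimal: Kapoor→Frontend role (80 pts), Rivera→Design role (80 pts), Mendoza→Data role (76 pts), Ghosh→QA role (84 pts) — total 80+80+76+84 = 320 pts.
Row-greedy (each employee in turn takes its best remaining role) gives 302 pts, worse by 18.
Swapping Kapoor↔Rivera (Kapoor→Design role 84 pts, Rivera→Frontend role 40 pts) loses 36.

Maximum total: 320 pts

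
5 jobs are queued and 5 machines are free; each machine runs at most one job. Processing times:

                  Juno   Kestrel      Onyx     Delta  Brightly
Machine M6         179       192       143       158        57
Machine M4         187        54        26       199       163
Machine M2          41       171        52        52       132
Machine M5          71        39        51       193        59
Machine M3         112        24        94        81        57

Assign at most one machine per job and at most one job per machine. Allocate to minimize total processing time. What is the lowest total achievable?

Optimal: Juno→Machine M5 (71 min), Kestrel→Machine M3 (24 min), Onyx→Machine M4 (26 min), Delta→Machine M2 (52 min), Brightly→Machine M6 (57 min) — total 71+24+26+52+57 = 230 min.
Min-entry greedy (repeatedly take the single cheapest remaining cell) gives 341 min, worse by 111.
Next-best assignment: Juno→Machine M2, Kestrel→Machine M5, Onyx→Machine M4, Delta→Machine M3, Brightly→Machine M6 = 244 min.

Minimum total: 230 min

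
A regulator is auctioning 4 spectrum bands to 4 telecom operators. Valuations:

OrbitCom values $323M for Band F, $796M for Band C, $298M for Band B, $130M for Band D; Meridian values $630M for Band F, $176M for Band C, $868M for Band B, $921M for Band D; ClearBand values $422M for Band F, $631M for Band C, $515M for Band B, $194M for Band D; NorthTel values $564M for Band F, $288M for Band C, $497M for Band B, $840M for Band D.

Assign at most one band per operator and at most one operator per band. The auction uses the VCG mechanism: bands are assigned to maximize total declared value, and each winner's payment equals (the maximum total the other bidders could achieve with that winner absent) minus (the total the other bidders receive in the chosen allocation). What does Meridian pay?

Meridian pays $93M.

Efficient allocation: OrbitCom→Band C ($796M), Meridian→Band B ($868M), ClearBand→Band F ($422M), NorthTel→Band D ($840M); total welfare W = $2926M.
Meridian receives Band B at value $868M, so the others get W − 868 = $2058M.
Without Meridian: best allocation of the remaining 3 bidders over all 4 bands is OrbitCom→Band C ($796M), ClearBand→Band B ($515M), NorthTel→Band D ($840M), total $2151M.
VCG payment = (others' best without Meridian) − (others' welfare with Meridian) = 2151 − 2058 = $93M.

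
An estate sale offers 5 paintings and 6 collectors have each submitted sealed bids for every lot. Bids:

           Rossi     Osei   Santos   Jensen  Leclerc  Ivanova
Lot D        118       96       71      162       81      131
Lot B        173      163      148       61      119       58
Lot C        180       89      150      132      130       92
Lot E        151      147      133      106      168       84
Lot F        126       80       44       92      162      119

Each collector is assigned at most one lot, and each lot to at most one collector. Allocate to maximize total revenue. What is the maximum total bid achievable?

Optimal: Jensen→Lot D ($162), Osei→Lot B ($163), Rossi→Lot C ($180), Santos→Lot E ($133), Leclerc→Lot F ($162) — total 162+163+180+133+162 = $800.
Next-best assignment: Jensen→Lot D, Santos→Lot B, Rossi→Lot C, Osei→Lot E, Leclerc→Lot F = $799.

Max total: $800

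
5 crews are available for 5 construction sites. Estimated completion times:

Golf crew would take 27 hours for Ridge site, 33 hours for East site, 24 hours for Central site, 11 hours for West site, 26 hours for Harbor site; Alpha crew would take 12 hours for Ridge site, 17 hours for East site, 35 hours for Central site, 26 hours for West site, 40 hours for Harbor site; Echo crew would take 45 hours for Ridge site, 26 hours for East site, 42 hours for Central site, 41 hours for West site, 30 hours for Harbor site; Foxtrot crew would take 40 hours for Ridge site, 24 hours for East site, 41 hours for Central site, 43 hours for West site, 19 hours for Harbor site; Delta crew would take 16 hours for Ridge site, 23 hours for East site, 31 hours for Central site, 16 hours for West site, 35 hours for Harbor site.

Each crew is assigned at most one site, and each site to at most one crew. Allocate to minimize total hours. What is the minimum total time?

This is the linear assignment problem.
Optimal: Golf crew→Central site (24 hours), Alpha crew→Ridge site (12 hours), Echo crew→East site (26 hours), Foxtrot crew→Harbor site (19 hours), Delta crew→West site (16 hours) — total 24+12+26+19+16 = 97 hours.
Row-greedy (each crew in turn takes its cheapest remaining site) gives 99 hours, worse by 2.
Next-best assignment: Golf crew→West site, Alpha crew→Ridge site, Echo crew→East site, Foxtrot crew→Harbor site, Delta crew→Central site = 99 hours.
Every other assignment is strictly worse.

Min total: 97 hours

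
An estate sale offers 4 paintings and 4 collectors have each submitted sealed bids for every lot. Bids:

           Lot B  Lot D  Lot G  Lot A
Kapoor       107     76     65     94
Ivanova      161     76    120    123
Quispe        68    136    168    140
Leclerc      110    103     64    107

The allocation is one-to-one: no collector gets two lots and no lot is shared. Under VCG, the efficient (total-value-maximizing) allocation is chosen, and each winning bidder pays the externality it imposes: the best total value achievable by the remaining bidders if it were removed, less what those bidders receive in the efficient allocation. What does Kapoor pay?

Kapoor pays $4.

Efficient allocation: Kapoor→Lot A ($94), Ivanova→Lot B ($161), Quispe→Lot G ($168), Leclerc→Lot D ($103); total welfare W = $526.
Kapoor receives Lot A at value $94, so the others get W − 94 = $432.
Without Kapoor: best allocation of the remaining 3 bidders over all 4 lots is Ivanova→Lot B ($161), Quispe→Lot G ($168), Leclerc→Lot A ($107), total $436.
VCG payment = (others' best without Kapoor) − (others' welfare with Kapoor) = 436 − 432 = $4.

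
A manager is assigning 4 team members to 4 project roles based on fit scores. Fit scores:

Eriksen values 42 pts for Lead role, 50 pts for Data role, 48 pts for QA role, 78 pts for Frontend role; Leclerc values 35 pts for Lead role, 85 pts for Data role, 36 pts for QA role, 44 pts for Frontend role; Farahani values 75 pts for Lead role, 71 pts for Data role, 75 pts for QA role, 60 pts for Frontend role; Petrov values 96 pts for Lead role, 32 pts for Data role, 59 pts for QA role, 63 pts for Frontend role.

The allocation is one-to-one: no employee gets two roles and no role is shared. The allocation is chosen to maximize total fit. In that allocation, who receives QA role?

Optimal: Eriksen→Frontend role (78 pts), Leclerc→Data role (85 pts), Farahani→QA role (75 pts), Petrov→Lead role (96 pts) — total 78+85+75+96 = 334 pts.
Row-greedy (each employee in turn takes its best remaining role) gives 297 pts, worse by 37.
Next-best assignment: Eriksen→Frontend role, Leclerc→Data role, Farahani→Lead role, Petrov→QA role = 297 pts.
Swapping Petrov↔Farahani (Petrov→QA role 59 pts, Farahani→Lead role 75 pts) loses 37.
Farahani's own top role is Lead role (75 pts), but forcing Farahani→Lead role and reassigning the rest optimally gives only 297 pts — worse by 37.

Farahani receives QA role.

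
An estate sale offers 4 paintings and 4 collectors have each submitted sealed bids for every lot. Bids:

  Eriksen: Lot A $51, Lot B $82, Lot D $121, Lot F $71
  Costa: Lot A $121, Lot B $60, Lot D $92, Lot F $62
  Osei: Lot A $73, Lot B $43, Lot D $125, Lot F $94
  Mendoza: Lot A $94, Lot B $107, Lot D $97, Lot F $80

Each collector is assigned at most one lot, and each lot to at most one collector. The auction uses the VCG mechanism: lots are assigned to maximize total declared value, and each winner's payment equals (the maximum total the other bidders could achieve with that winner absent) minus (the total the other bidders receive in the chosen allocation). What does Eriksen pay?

Efficient allocation: Eriksen→Lot D ($121), Costa→Lot A ($121), Osei→Lot F ($94), Mendoza→Lot B ($107); total welfare W = $443.
Eriksen receives Lot D at value $121, so the others get W − 121 = $322.
Without Eriksen: best allocation of the remaining 3 bidders over all 4 lots is Costa→Lot A ($121), Osei→Lot D ($125), Mendoza→Lot B ($107), total $353.
VCG payment = (others' best without Eriksen) − (others' welfare with Eriksen) = 353 − 322 = $31.

Eriksen pays $31.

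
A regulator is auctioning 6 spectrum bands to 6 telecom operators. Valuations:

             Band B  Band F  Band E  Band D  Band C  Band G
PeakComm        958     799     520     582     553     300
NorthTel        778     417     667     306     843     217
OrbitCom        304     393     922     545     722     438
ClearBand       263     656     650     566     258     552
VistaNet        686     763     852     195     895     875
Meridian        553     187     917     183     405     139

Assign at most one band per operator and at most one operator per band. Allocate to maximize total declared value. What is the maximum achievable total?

Optimal: PeakComm→Band B ($958M), NorthTel→Band C ($843M), OrbitCom→Band D ($545M), ClearBand→Band F ($656M), VistaNet→Band G ($875M), Meridian→Band E ($917M) — total 958+843+545+656+875+917 = $4794M.
Column-greedy (each band in turn goes to its best remaining operator) gives $4191M, worse by 603.
No other one-to-one assignment exceeds $4794M.

Maximum total: $4794M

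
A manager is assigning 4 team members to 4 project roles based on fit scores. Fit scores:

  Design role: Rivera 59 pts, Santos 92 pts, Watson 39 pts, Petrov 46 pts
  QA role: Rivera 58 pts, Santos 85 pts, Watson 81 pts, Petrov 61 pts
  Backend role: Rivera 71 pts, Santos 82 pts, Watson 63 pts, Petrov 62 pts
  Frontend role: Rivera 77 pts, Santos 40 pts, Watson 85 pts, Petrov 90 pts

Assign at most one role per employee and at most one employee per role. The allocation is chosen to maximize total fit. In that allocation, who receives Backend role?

Optimal: Rivera→Backend role (71 pts), Santos→Design role (92 pts), Watson→QA role (81 pts), Petrov→Frontend role (90 pts) — total 71+92+81+90 = 334 pts.
Row-greedy (each employee in turn takes its best remaining role) gives 312 pts, worse by 22.
Swapping Watson↔Petrov (Watson→Frontend role 85 pts, Petrov→QA role 61 pts) loses 25.
Rivera's own top role is Frontend role (77 pts), but forcing Rivera→Frontend role and reassigning the rest optimally gives only 312 pts — worse by 22.

Rivera receives Backend role.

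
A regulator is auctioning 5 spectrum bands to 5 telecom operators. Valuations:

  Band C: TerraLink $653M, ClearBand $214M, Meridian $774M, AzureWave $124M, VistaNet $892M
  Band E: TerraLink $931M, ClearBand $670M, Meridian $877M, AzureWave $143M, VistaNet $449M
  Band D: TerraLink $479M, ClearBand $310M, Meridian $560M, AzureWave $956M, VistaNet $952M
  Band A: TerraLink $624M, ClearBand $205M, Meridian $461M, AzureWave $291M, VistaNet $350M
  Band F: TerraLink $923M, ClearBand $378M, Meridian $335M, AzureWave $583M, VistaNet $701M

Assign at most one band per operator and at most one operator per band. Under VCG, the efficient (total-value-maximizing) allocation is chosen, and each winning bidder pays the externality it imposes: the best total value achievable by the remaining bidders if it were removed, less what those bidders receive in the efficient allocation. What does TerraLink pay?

Efficient allocation: TerraLink→Band F ($923M), ClearBand→Band E ($670M), Meridian→Band A ($461M), AzureWave→Band D ($956M), VistaNet→Band C ($892M); total welfare W = $3902M.
TerraLink receives Band F at value $923M, so the others get W − 923 = $2979M.
Without TerraLink: best allocation of the remaining 4 bidders over all 5 bands is ClearBand→Band F ($378M), Meridian→Band E ($877M), AzureWave→Band D ($956M), VistaNet→Band C ($892M), total $3103M.
VCG payment = (others' best without TerraLink) − (others' welfare with TerraLink) = 3103 − 2979 = $124M.

TerraLink pays $124M.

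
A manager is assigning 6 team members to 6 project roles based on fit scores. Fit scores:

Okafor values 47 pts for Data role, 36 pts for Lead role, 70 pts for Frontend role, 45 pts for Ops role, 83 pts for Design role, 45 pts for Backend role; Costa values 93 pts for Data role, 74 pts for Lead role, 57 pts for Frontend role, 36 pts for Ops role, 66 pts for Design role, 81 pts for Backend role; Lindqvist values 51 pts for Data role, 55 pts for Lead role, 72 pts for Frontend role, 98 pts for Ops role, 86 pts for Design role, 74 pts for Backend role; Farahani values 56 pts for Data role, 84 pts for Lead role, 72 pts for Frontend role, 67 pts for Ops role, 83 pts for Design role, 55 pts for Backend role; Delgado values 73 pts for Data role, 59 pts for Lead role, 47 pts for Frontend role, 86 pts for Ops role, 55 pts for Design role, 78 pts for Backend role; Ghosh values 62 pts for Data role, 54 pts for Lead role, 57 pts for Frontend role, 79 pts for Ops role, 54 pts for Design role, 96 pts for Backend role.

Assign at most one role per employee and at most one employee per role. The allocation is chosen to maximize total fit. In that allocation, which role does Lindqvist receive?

Lindqvist receives Design role.

Optimal: Okafor→Frontend role (70 pts), Costa→Data role (93 pts), Lindqvist→Design role (86 pts), Farahani→Lead role (84 pts), Delgado→Ops role (86 pts), Ghosh→Backend role (96 pts) — total 70+93+86+84+86+96 = 515 pts.
Max-entry greedy (repeatedly take the single best remaining cell) gives 501 pts, worse by 14.
No other one-to-one assignment exceeds 515 pts.
Lindqvist's own top role is Ops role (98 pts), but forcing Lindqvist→Ops role and reassigning the rest optimally gives only 501 pts — worse by 14.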